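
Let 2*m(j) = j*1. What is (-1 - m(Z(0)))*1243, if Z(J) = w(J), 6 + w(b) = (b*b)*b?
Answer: 2486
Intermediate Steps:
w(b) = -6 + b³ (w(b) = -6 + (b*b)*b = -6 + b²*b = -6 + b³)
Z(J) = -6 + J³
m(j) = j/2 (m(j) = (j*1)/2 = j/2)
(-1 - m(Z(0)))*1243 = (-1 - (-6 + 0³)/2)*1243 = (-1 - (-6 + 0)/2)*1243 = (-1 - (-6)/2)*1243 = (-1 - 1*(-3))*1243 = (-1 + 3)*1243 = 2*1243 = 2486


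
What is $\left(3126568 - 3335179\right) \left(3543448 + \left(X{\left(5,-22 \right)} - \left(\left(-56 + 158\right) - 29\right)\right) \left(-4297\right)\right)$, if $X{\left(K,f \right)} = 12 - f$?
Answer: $-774161887941$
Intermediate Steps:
$\left(3126568 - 3335179\right) \left(3543448 + \left(X{\left(5,-22 \right)} - \left(\left(-56 + 158\right) - 29\right)\right) \left(-4297\right)\right) = \left(3126568 - 3335179\right) \left(3543448 + \left(\left(12 - -22\right) - \left(\left(-56 + 158\right) - 29\right)\right) \left(-4297\right)\right) = - 208611 \left(3543448 + \left(\left(12 + 22\right) - \left(102 - 29\right)\right) \left(-4297\right)\right) = - 208611 \left(3543448 + \left(34 - 73\right) \left(-4297\right)\right) = - 208611 \left(3543448 - -167583\right) = - 208611 \left(3543448 + 167583\right) = \left(-208611\right) 3711031 = -774161887941$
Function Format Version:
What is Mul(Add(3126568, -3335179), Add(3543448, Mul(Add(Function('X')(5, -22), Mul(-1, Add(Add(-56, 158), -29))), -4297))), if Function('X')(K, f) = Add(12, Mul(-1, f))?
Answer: -774161887941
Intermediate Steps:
Mul(Add(3126568, -3335179), Add(3543448, Mul(Add(Function('X')(5, -22), Mul(-1, Add(Add(-56, 158), -29))), -4297))) = Mul(Add(3126568, -3335179), Add(3543448, Mul(Add(Add(12, Mul(-1, -22)), Mul(-1, Add(Add(-56, 158), -29))), -4297))) = Mul(-208611, Add(3543448, Mul(Add(Add(12, 22), Mul(-1, Add(102, -29))), -4297))) = Mul(-208611, Add(3543448, Mul(Add(34, Mul(-1, 73)), -4297))) = Mul(-208611, Add(3543448, Mul(Add(34, -73), -4297))) = Mul(-208611, Add(3543448, Mul(-39, -4297))) = Mul(-208611, Add(3543448, 167583)) = Mul(-208611, 3711031) = -774161887941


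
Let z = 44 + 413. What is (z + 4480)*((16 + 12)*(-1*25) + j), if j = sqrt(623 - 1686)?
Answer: -3455900 + 4937*I*sqrt(1063) ≈ -3.4559e+6 + 1.6096e+5*I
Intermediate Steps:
j = I*sqrt(1063) (j = sqrt(-1063) = I*sqrt(1063) ≈ 32.604*I)
z = 457
(z + 4480)*((16 + 12)*(-1*25) + j) = (457 + 4480)*((16 + 12)*(-1*25) + I*sqrt(1063)) = 4937*(28*(-25) + I*sqrt(1063)) = 4937*(-700 + I*sqrt(1063)) = -3455900 + 4937*I*sqrt(1063)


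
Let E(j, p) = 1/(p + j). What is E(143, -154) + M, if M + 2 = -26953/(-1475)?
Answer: 262558/16225 ≈ 16.182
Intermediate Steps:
E(j, p) = 1/(j + p)
M = 24003/1475 (M = -2 - 26953/(-1475) = -2 - 26953*(-1/1475) = -2 + 26953/1475 = 24003/1475 ≈ 16.273)
E(143, -154) + M = 1/(143 - 154) + 24003/1475 = 1/(-11) + 24003/1475 = -1/11 + 24003/1475 = 262558/16225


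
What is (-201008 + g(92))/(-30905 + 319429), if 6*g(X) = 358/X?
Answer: -55478029/79632624 ≈ -0.69667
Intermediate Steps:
g(X) = 179/(3*X) (g(X) = (358/X)/6 = 179/(3*X))
(-201008 + g(92))/(-30905 + 319429) = (-201008 + (179/3)/92)/(-30905 + 319429) = (-201008 + (179/3)*(1/92))/288524 = (-201008 + 179/276)*(1/288524) = -55478029/276*1/288524 = -55478029/79632624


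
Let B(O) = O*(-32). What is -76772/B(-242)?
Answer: -19193/1936 ≈ -9.9137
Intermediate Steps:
B(O) = -32*O
-76772/B(-242) = -76772/((-32*(-242))) = -76772/7744 = -76772*1/7744 = -19193/1936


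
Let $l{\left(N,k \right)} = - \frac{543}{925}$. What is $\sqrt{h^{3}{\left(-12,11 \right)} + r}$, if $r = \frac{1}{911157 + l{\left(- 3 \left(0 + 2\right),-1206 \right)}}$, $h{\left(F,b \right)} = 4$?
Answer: $\frac{\sqrt{45462081827069397786}}{842819682} \approx 8.0$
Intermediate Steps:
$l{\left(N,k \right)} = - \frac{543}{925}$ ($l{\left(N,k \right)} = \left(-543\right) \frac{1}{925} = - \frac{543}{925}$)
$r = \frac{925}{842819682}$ ($r = \frac{1}{911157 - \frac{543}{925}} = \frac{1}{\frac{842819682}{925}} = \frac{925}{842819682} \approx 1.0975 \cdot 10^{-6}$)
$\sqrt{h^{3}{\left(-12,11 \right)} + r} = \sqrt{4^{3} + \frac{925}{842819682}} = \sqrt{64 + \frac{925}{842819682}} = \sqrt{\frac{53940460573}{842819682}} = \frac{\sqrt{45462081827069397786}}{842819682}$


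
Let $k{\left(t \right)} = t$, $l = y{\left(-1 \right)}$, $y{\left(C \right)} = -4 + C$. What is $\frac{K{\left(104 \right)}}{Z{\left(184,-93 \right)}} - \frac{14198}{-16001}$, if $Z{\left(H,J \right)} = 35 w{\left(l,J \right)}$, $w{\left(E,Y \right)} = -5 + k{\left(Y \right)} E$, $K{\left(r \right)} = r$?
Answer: $\frac{57562976}{64404025} \approx 0.89378$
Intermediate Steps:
$l = -5$ ($l = -4 - 1 = -5$)
$w{\left(E,Y \right)} = -5 + E Y$ ($w{\left(E,Y \right)} = -5 + Y E = -5 + E Y$)
$Z{\left(H,J \right)} = -175 - 175 J$ ($Z{\left(H,J \right)} = 35 \left(-5 - 5 J\right) = -175 - 175 J$)
$\frac{K{\left(104 \right)}}{Z{\left(184,-93 \right)}} - \frac{14198}{-16001} = \frac{104}{-175 - -16275} - \frac{14198}{-16001} = \frac{104}{-175 + 16275} - - \frac{14198}{16001} = \frac{104}{16100} + \frac{14198}{16001} = 104 \cdot \frac{1}{16100} + \frac{14198}{16001} = \frac{26}{4025} + \frac{14198}{16001} = \frac{57562976}{64404025}$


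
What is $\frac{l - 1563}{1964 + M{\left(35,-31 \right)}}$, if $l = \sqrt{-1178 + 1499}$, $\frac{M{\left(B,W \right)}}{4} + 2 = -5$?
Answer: $- \frac{1563}{1936} + \frac{\sqrt{321}}{1936} \approx -0.79808$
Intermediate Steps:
$M{\left(B,W \right)} = -28$ ($M{\left(B,W \right)} = -8 + 4 \left(-5\right) = -8 - 20 = -28$)
$l = \sqrt{321} \approx 17.916$
$\frac{l - 1563}{1964 + M{\left(35,-31 \right)}} = \frac{\sqrt{321} - 1563}{1964 - 28} = \frac{-1563 + \sqrt{321}}{1936} = \left(-1563 + \sqrt{321}\right) \frac{1}{1936} = - \frac{1563}{1936} + \frac{\sqrt{321}}{1936}$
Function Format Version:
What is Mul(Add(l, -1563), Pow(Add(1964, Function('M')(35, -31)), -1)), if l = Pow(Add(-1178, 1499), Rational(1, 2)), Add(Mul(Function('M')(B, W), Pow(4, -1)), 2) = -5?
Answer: Add(Rational(-1563, 1936), Mul(Rational(1, 1936), Pow(321, Rational(1, 2)))) ≈ -0.79808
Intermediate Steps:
Function('M')(B, W) = -28 (Function('M')(B, W) = Add(-8, Mul(4, -5)) = Add(-8, -20) = -28)
l = Pow(321, Rational(1, 2)) ≈ 17.916
Mul(Add(l, -1563), Pow(Add(1964, Function('M')(35, -31)), -1)) = Mul(Add(Pow(321, Rational(1, 2)), -1563), Pow(Add(1964, -28), -1)) = Mul(Add(-1563, Pow(321, Rational(1, 2))), Pow(1936, -1)) = Mul(Add(-1563, Pow(321, Rational(1, 2))), Rational(1, 1936)) = Add(Rational(-1563, 1936), Mul(Rational(1, 1936), Pow(321, Rational(1, 2))))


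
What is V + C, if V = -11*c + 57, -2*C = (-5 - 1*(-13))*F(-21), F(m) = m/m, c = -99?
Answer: 1142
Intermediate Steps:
F(m) = 1
C = -4 (C = -(-5 - 1*(-13))/2 = -(-5 + 13)/2 = -4 ≈ -4.0000)
V = 1146 (V = -11*(-99) + 57 = 1089 + 57 = 1146)
V + C = 1146 - 4 = 1142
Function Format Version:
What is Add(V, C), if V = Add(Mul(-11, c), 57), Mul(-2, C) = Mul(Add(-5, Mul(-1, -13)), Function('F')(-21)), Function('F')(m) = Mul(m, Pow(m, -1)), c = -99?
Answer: 1142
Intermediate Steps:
Function('F')(m) = 1
C = -4 (C = Mul(Rational(-1, 2), Mul(Add(-5, Mul(-1, -13)), 1)) = Mul(Rational(-1, 2), Mul(Add(-5, 13), 1)) = Mul(Rational(-1, 2), Mul(8, 1)) = Mul(Rational(-1, 2), 8) = -4)
V = 1146 (V = Add(Mul(-11, -99), 57) = Add(1089, 57) = 1146)
Add(V, C) = Add(1146, -4) = 1142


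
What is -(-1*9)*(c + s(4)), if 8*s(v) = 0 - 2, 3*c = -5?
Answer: -69/4 ≈ -17.250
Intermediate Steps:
c = -5/3 (c = (1/3)*(-5) = -5/3 ≈ -1.6667)
s(v) = -1/4 (s(v) = (0 - 2)/8 = (1/8)*(-2) = -1/4)
-(-1*9)*(c + s(4)) = -(-1*9)*(-5/3 - 1/4) = -(-9)*(-23)/12 = -1*69/4 = -69/4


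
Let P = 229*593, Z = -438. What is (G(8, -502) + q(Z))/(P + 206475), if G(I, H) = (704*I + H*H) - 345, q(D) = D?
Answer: 256853/342272 ≈ 0.75043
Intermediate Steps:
G(I, H) = -345 + H² + 704*I (G(I, H) = (704*I + H²) - 345 = (H² + 704*I) - 345 = -345 + H² + 704*I)
P = 135797
(G(8, -502) + q(Z))/(P + 206475) = ((-345 + (-502)² + 704*8) - 438)/(135797 + 206475) = ((-345 + 252004 + 5632) - 438)/342272 = (257291 - 438)*(1/342272) = 256853*(1/342272) = 256853/342272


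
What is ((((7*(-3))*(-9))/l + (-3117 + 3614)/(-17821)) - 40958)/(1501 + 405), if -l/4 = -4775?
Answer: -196356834061/9137554600 ≈ -21.489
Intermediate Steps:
l = 19100 (l = -4*(-4775) = 19100)
((((7*(-3))*(-9))/l + (-3117 + 3614)/(-17821)) - 40958)/(1501 + 405) = ((((7*(-3))*(-9))/19100 + (-3117 + 3614)/(-17821)) - 40958)/(1501 + 405) = ((-21*(-9)*(1/19100) + 497*(-1/17821)) - 40958)/1906 = ((189*(1/19100) - 7/251) - 40958)*(1/1906) = ((189/19100 - 7/251) - 40958)*(1/1906) = (-86261/4794100 - 40958)*(1/1906) = -196356834061/4794100*1/1906 = -196356834061/9137554600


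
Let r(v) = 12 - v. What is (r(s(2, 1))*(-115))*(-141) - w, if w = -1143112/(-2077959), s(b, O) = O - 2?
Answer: 438022224293/2077959 ≈ 2.1079e+5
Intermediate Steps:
s(b, O) = -2 + O
w = 1143112/2077959 (w = -1143112*(-1/2077959) = 1143112/2077959 ≈ 0.55011)
(r(s(2, 1))*(-115))*(-141) - w = ((12 - (-2 + 1))*(-115))*(-141) - 1*1143112/2077959 = ((12 - 1*(-1))*(-115))*(-141) - 1143112/2077959 = ((12 + 1)*(-115))*(-141) - 1143112/2077959 = (13*(-115))*(-141) - 1143112/2077959 = -1495*(-141) - 1143112/2077959 = 210795 - 1143112/2077959 = 438022224293/2077959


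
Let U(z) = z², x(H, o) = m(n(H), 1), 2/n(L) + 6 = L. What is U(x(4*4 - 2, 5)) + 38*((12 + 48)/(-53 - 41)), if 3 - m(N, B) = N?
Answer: -12553/752 ≈ -16.693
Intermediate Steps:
n(L) = 2/(-6 + L)
m(N, B) = 3 - N
x(H, o) = 3 - 2/(-6 + H)
U(x(4*4 - 2, 5)) + 38*((12 + 48)/(-53 - 41)) = ((-20 + 3*(4*4 - 2))/(-6 + (4*4 - 2)))² + 38*((12 + 48)/(-53 - 41)) = ((-20 + 3*(16 - 2))/(-6 + (16 - 2)))² + 38*(60/(-94)) = ((-20 + 3*14)/(-6 + 14))² + 38*(60*(-1/94)) = ((-20 + 42)/8)² + 38*(-30/47) = ((⅛)*22)² - 1140/47 = (11/4)² - 1140/47 = 121/16 - 1140/47 = -12553/752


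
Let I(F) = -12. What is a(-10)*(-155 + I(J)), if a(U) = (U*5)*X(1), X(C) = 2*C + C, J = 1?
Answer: 25050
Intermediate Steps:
X(C) = 3*C
a(U) = 15*U (a(U) = (U*5)*(3*1) = (5*U)*3 = 15*U)
a(-10)*(-155 + I(J)) = (15*(-10))*(-155 - 12) = -150*(-167) = 25050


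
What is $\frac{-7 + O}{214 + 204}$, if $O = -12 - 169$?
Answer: $- \frac{94}{209} \approx -0.44976$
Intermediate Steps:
$O = -181$ ($O = -12 - 169 = -181$)
$\frac{-7 + O}{214 + 204} = \frac{-7 - 181}{214 + 204} = - \frac{188}{418} = \left(-188\right) \frac{1}{418} = - \frac{94}{209}$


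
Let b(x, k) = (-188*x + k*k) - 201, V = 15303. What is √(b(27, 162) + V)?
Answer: 3*√4030 ≈ 190.45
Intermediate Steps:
b(x, k) = -201 + k² - 188*x (b(x, k) = (-188*x + k²) - 201 = (k² - 188*x) - 201 = -201 + k² - 188*x)
√(b(27, 162) + V) = √((-201 + 162² - 188*27) + 15303) = √((-201 + 26244 - 5076) + 15303) = √(20967 + 15303) = √36270 = 3*√4030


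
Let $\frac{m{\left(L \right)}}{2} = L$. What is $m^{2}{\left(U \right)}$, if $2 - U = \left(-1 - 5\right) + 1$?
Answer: $196$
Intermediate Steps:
$U = 7$ ($U = 2 - \left(\left(-1 - 5\right) + 1\right) = 2 - \left(-6 + 1\right) = 2 - -5 = 2 + 5 = 7$)
$m{\left(L \right)} = 2 L$
$m^{2}{\left(U \right)} = \left(2 \cdot 7\right)^{2} = 14^{2} = 196$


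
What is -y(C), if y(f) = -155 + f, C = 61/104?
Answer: 16059/104 ≈ 154.41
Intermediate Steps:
C = 61/104 (C = 61*(1/104) = 61/104 ≈ 0.58654)
-y(C) = -(-155 + 61/104) = -1*(-16059/104) = 16059/104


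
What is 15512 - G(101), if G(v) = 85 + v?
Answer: 15326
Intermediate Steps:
15512 - G(101) = 15512 - (85 + 101) = 15512 - 1*186 = 15512 - 186 = 15326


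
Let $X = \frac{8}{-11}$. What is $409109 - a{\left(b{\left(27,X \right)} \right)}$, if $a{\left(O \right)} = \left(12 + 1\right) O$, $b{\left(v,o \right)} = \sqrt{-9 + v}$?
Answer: $409109 - 39 \sqrt{2} \approx 4.0905 \cdot 10^{5}$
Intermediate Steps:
$X = - \frac{8}{11}$ ($X = 8 \left(- \frac{1}{11}\right) = - \frac{8}{11} \approx -0.72727$)
$a{\left(O \right)} = 13 O$
$409109 - a{\left(b{\left(27,X \right)} \right)} = 409109 - 13 \sqrt{-9 + 27} = 409109 - 13 \sqrt{18} = 409109 - 13 \cdot 3 \sqrt{2} = 409109 - 39 \sqrt{2}$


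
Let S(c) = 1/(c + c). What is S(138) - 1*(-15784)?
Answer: 4356385/276 ≈ 15784.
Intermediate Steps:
S(c) = 1/(2*c)
S(138) - 1*(-15784) = (1/2)/138 - 1*(-15784) = (1/2)*(1/138) + 15784 = 1/276 + 15784 = 4356385/276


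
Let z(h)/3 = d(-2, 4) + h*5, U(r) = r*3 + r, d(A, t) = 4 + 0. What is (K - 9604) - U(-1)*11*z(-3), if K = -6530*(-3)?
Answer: 8534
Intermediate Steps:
d(A, t) = 4
U(r) = 4*r (U(r) = 3*r + r = 4*r)
K = 19590
z(h) = 12 + 15*h (z(h) = 3*(4 + h*5) = 3*(4 + 5*h) = 12 + 15*h)
(K - 9604) - U(-1)*11*z(-3) = (19590 - 9604) - (4*(-1))*11*(12 + 15*(-3)) = 9986 - (-4*11)*(12 - 45) = 9986 - (-44)*(-33) = 9986 - 1*1452 = 9986 - 1452 = 8534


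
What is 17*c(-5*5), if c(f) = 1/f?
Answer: -17/25 ≈ -0.68000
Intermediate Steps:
17*c(-5*5) = 17/((-5*5)) = 17/(-25) = 17*(-1/25) = -17/25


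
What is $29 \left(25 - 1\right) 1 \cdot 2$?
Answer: $1392$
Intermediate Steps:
$29 \left(25 - 1\right) 1 \cdot 2 = 29 \cdot 24 \cdot 2 = 696 \cdot 2 = 1392$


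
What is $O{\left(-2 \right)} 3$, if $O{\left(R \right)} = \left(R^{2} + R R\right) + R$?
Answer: $18$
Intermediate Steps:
$O{\left(R \right)} = R + 2 R^{2}$ ($O{\left(R \right)} = \left(R^{2} + R^{2}\right) + R = 2 R^{2} + R = R + 2 R^{2}$)
$O{\left(-2 \right)} 3 = - 2 \left(1 + 2 \left(-2\right)\right) 3 = - 2 \left(1 - 4\right) 3 = \left(-2\right) \left(-3\right) 3 = 6 \cdot 3 = 18$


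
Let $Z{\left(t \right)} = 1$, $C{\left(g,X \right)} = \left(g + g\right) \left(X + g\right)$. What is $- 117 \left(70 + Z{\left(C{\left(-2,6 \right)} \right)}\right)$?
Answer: $-8307$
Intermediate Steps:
$C{\left(g,X \right)} = 2 g \left(X + g\right)$
$- 117 \left(70 + Z{\left(C{\left(-2,6 \right)} \right)}\right) = - 117 \left(70 + 1\right) = \left(-117\right) 71 = -8307$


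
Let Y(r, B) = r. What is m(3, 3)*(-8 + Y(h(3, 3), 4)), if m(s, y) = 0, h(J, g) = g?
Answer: 0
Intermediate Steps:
m(3, 3)*(-8 + Y(h(3, 3), 4)) = 0*(-8 + 3) = 0*(-5) = 0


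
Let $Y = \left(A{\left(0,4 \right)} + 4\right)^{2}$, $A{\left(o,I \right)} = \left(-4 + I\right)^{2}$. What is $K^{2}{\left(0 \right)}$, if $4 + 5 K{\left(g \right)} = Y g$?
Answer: $\frac{16}{25} \approx 0.64$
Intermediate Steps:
$Y = 16$ ($Y = \left(\left(-4 + 4\right)^{2} + 4\right)^{2} = \left(0^{2} + 4\right)^{2} = \left(0 + 4\right)^{2} = 4^{2} = 16$)
$K{\left(g \right)} = - \frac{4}{5} + \frac{16 g}{5}$
$K^{2}{\left(0 \right)} = \left(- \frac{4}{5} + \frac{16}{5} \cdot 0\right)^{2} = \left(- \frac{4}{5} + 0\right)^{2} = \left(- \frac{4}{5}\right)^{2} = \frac{16}{25}$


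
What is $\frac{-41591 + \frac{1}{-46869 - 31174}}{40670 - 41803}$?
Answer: $\frac{3245886414}{88422719} \approx 36.709$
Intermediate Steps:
$\frac{-41591 + \frac{1}{-46869 - 31174}}{40670 - 41803} = \frac{-41591 + \frac{1}{-78043}}{-1133} = \left(-41591 - \frac{1}{78043}\right) \left(- \frac{1}{1133}\right) = \left(- \frac{3245886414}{78043}\right) \left(- \frac{1}{1133}\right) = \frac{3245886414}{88422719}$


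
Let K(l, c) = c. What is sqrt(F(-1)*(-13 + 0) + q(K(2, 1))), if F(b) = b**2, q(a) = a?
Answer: 2*I*sqrt(3) ≈ 3.4641*I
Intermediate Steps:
sqrt(F(-1)*(-13 + 0) + q(K(2, 1))) = sqrt((-1)**2*(-13 + 0) + 1) = sqrt(1*(-13) + 1) = sqrt(-13 + 1) = sqrt(-12) = 2*I*sqrt(3)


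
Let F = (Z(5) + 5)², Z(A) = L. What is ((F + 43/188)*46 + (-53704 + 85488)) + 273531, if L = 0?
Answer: 28808699/94 ≈ 3.0648e+5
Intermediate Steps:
Z(A) = 0
F = 25 (F = (0 + 5)² = 5² = 25)
((F + 43/188)*46 + (-53704 + 85488)) + 273531 = ((25 + 43/188)*46 + (-53704 + 85488)) + 273531 = ((25 + 43*(1/188))*46 + 31784) + 273531 = ((25 + 43/188)*46 + 31784) + 273531 = ((4743/188)*46 + 31784) + 273531 = (109089/94 + 31784) + 273531 = 3096785/94 + 273531 = 28808699/94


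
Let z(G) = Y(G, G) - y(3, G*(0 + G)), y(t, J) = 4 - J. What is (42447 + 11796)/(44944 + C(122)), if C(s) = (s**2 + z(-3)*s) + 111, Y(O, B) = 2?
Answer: 54243/60793 ≈ 0.89226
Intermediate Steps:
z(G) = -2 + G**2 (z(G) = 2 - (4 - G*(0 + G)) = 2 - (4 - G*G) = 2 - (4 - G**2) = 2 + (-4 + G**2) = -2 + G**2)
C(s) = 111 + s**2 + 7*s (C(s) = (s**2 + (-2 + (-3)**2)*s) + 111 = (s**2 + (-2 + 9)*s) + 111 = (s**2 + 7*s) + 111 = 111 + s**2 + 7*s)
(42447 + 11796)/(44944 + C(122)) = (42447 + 11796)/(44944 + (111 + 122**2 + 7*122)) = 54243/(44944 + (111 + 14884 + 854)) = 54243/(44944 + 15849) = 54243/60793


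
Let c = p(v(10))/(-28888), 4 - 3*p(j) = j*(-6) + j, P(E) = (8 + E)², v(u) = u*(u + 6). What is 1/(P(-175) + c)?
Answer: 7222/201414291 ≈ 3.5856e-5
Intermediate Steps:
v(u) = u*(6 + u)
p(j) = 4/3 + 5*j/3 (p(j) = 4/3 - (j*(-6) + j)/3 = 4/3 - (-6*j + j)/3 = 4/3 - (-5)*j/3 = 4/3 + 5*j/3)
c = -67/7222 (c = (4/3 + 5*(10*(6 + 10))/3)/(-28888) = (4/3 + 5*(10*16)/3)*(-1/28888) = (4/3 + (5/3)*160)*(-1/28888) = (4/3 + 800/3)*(-1/28888) = 268*(-1/28888) = -67/7222 ≈ -0.0092772)
1/(P(-175) + c) = 1/((8 - 175)² - 67/7222) = 1/((-167)² - 67/7222) = 1/(27889 - 67/7222) = 1/(201414291/7222) = 7222/201414291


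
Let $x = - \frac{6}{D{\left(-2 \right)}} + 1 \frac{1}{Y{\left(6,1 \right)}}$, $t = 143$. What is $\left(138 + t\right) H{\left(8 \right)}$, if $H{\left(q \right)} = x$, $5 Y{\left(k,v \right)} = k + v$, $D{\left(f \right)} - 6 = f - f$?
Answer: $- \frac{562}{7} \approx -80.286$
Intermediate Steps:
$D{\left(f \right)} = 6$ ($D{\left(f \right)} = 6 + \left(f - f\right) = 6 + 0 = 6$)
$Y{\left(k,v \right)} = \frac{k}{5} + \frac{v}{5}$ ($Y{\left(k,v \right)} = \frac{k + v}{5} = \frac{k}{5} + \frac{v}{5}$)
$x = - \frac{2}{7}$ ($x = - \frac{6}{6} + 1 \frac{1}{\frac{1}{5} \cdot 6 + \frac{1}{5} \cdot 1} = \left(-6\right) \frac{1}{6} + 1 \frac{1}{\frac{6}{5} + \frac{1}{5}} = -1 + 1 \frac{1}{\frac{7}{5}} = -1 + 1 \cdot \frac{5}{7} = -1 + \frac{5}{7} = - \frac{2}{7} \approx -0.28571$)
$H{\left(q \right)} = - \frac{2}{7}$
$\left(138 + t\right) H{\left(8 \right)} = \left(138 + 143\right) \left(- \frac{2}{7}\right) = 281 \left(- \frac{2}{7}\right) = - \frac{562}{7}$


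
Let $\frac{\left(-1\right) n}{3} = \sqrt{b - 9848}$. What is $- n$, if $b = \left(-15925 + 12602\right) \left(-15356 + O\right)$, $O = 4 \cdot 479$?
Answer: $6 \sqrt{11162818} \approx 20046.0$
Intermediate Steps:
$O = 1916$
$b = 44661120$ ($b = \left(-15925 + 12602\right) \left(-15356 + 1916\right) = \left(-3323\right) \left(-13440\right) = 44661120$)
$n = - 6 \sqrt{11162818}$ ($n = - 3 \sqrt{44661120 - 9848} = - 3 \sqrt{44651272} = - 3 \cdot 2 \sqrt{11162818} = - 6 \sqrt{11162818} \approx -20046.0$)
$- n = - \left(-6\right) \sqrt{11162818} = 6 \sqrt{11162818}$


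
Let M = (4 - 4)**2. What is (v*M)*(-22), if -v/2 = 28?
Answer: 0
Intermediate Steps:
v = -56 (v = -2*28 = -56)
M = 0 (M = 0**2 = 0)
(v*M)*(-22) = -56*0*(-22) = 0*(-22) = 0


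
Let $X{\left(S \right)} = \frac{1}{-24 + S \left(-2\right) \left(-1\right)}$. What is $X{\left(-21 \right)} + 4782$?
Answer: $\frac{315611}{66} \approx 4782.0$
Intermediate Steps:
$X{\left(S \right)} = \frac{1}{-24 + 2 S}$ ($X{\left(S \right)} = \frac{1}{-24 + - 2 S \left(-1\right)} = \frac{1}{-24 + 2 S}$)
$X{\left(-21 \right)} + 4782 = \frac{1}{2 \left(-12 - 21\right)} + 4782 = \frac{1}{2 \left(-33\right)} + 4782 = \frac{1}{2} \left(- \frac{1}{33}\right) + 4782 = - \frac{1}{66} + 4782 = \frac{315611}{66}$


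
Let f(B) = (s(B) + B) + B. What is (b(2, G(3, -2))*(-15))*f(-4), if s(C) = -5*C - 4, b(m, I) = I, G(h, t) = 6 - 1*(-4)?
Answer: -1200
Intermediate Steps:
G(h, t) = 10 (G(h, t) = 6 + 4 = 10)
s(C) = -4 - 5*C
f(B) = -4 - 3*B (f(B) = ((-4 - 5*B) + B) + B = (-4 - 4*B) + B = -4 - 3*B)
(b(2, G(3, -2))*(-15))*f(-4) = (10*(-15))*(-4 - 3*(-4)) = -150*(-4 + 12) = -150*8 = -1200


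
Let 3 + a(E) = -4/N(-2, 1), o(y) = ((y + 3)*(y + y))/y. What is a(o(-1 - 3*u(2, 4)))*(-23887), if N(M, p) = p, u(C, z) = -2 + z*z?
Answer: 167209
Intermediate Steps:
u(C, z) = -2 + z²
o(y) = 6 + 2*y (o(y) = ((3 + y)*(2*y))/y = (2*y*(3 + y))/y = 6 + 2*y)
a(E) = -7 (a(E) = -3 - 4/1 = -3 - 4*1 = -3 - 4 = -7)
a(o(-1 - 3*u(2, 4)))*(-23887) = -7*(-23887) = 167209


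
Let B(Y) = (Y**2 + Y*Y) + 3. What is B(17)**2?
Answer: 337561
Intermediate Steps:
B(Y) = 3 + 2*Y**2 (B(Y) = (Y**2 + Y**2) + 3 = 2*Y**2 + 3 = 3 + 2*Y**2)
B(17)**2 = (3 + 2*17**2)**2 = (3 + 2*289)**2 = (3 + 578)**2 = 581**2 = 337561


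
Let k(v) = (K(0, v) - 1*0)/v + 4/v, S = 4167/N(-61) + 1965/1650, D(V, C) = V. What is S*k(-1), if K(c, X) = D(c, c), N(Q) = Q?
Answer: 900758/3355 ≈ 268.48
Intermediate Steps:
K(c, X) = c
S = -450379/6710 (S = 4167/(-61) + 1965/1650 = 4167*(-1/61) + 1965*(1/1650) = -4167/61 + 131/110 = -450379/6710 ≈ -67.121)
k(v) = 4/v (k(v) = (0 - 1*0)/v + 4/v = (0 + 0)/v + 4/v = 0/v + 4/v = 0 + 4/v = 4/v)
S*k(-1) = -900758/(3355*(-1)) = -900758*(-1)/3355 = -450379/6710*(-4) = 900758/3355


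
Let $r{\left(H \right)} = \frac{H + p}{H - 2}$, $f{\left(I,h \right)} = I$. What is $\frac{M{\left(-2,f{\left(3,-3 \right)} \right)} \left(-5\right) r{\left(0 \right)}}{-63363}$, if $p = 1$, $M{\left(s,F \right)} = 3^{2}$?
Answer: $- \frac{15}{42242} \approx -0.0003551$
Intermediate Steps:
$M{\left(s,F \right)} = 9$
$r{\left(H \right)} = \frac{1 + H}{-2 + H}$ ($r{\left(H \right)} = \frac{H + 1}{H - 2} = \frac{1 + H}{-2 + H}$)
$\frac{M{\left(-2,f{\left(3,-3 \right)} \right)} \left(-5\right) r{\left(0 \right)}}{-63363} = \frac{9 \left(-5\right) \frac{1 + 0}{-2 + 0}}{-63363} = - 45 \frac{1}{-2} \cdot 1 \left(- \frac{1}{63363}\right) = - 45 \left(\left(- \frac{1}{2}\right) 1\right) \left(- \frac{1}{63363}\right) = \left(-45\right) \left(- \frac{1}{2}\right) \left(- \frac{1}{63363}\right) = \frac{45}{2} \left(- \frac{1}{63363}\right) = - \frac{15}{42242}$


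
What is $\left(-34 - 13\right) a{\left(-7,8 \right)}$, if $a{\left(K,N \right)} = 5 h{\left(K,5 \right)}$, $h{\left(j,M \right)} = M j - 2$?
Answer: $8695$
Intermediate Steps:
$h{\left(j,M \right)} = -2 + M j$
$a{\left(K,N \right)} = -10 + 25 K$ ($a{\left(K,N \right)} = 5 \left(-2 + 5 K\right) = -10 + 25 K$)
$\left(-34 - 13\right) a{\left(-7,8 \right)} = \left(-34 - 13\right) \left(-10 + 25 \left(-7\right)\right) = - 47 \left(-10 - 175\right) = \left(-47\right) \left(-185\right) = 8695$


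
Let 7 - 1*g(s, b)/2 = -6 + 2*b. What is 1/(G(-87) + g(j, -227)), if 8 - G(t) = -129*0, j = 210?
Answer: 1/942 ≈ 0.0010616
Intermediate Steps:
g(s, b) = 26 - 4*b (g(s, b) = 14 - 2*(-6 + 2*b) = 14 + (12 - 4*b) = 26 - 4*b)
G(t) = 8 (G(t) = 8 - (-129)*0 = 8 - 1*0 = 8 + 0 = 8)
1/(G(-87) + g(j, -227)) = 1/(8 + (26 - 4*(-227))) = 1/(8 + (26 + 908)) = 1/(8 + 934) = 1/942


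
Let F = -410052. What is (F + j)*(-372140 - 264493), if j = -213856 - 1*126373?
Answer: 477653643873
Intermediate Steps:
j = -340229 (j = -213856 - 126373 = -340229)
(F + j)*(-372140 - 264493) = (-410052 - 340229)*(-372140 - 264493) = -750281*(-636633) = 477653643873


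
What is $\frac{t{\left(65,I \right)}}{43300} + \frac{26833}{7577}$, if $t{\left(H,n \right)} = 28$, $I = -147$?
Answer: $\frac{290520264}{82021025} \approx 3.542$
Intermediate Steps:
$\frac{t{\left(65,I \right)}}{43300} + \frac{26833}{7577} = \frac{28}{43300} + \frac{26833}{7577} = 28 \cdot \frac{1}{43300} + 26833 \cdot \frac{1}{7577} = \frac{7}{10825} + \frac{26833}{7577} = \frac{290520264}{82021025}$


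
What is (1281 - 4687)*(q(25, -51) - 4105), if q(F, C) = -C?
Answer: 13807924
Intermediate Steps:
(1281 - 4687)*(q(25, -51) - 4105) = (1281 - 4687)*(-1*(-51) - 4105) = -3406*(51 - 4105) = -3406*(-4054) = 13807924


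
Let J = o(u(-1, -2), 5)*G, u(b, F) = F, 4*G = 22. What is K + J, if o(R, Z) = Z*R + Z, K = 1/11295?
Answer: -621223/22590 ≈ -27.500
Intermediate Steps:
G = 11/2 (G = (1/4)*22 = 11/2 ≈ 5.5000)
K = 1/11295 ≈ 8.8535e-5
o(R, Z) = Z + R*Z (o(R, Z) = R*Z + Z = Z + R*Z)
J = -55/2 (J = (5*(1 - 2))*(11/2) = (5*(-1))*(11/2) = -5*11/2 = -55/2 ≈ -27.500)
K + J = 1/11295 - 55/2 = -621223/22590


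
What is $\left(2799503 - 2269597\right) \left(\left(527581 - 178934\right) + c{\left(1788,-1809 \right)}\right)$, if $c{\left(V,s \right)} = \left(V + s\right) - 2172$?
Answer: $183588053324$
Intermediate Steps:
$c{\left(V,s \right)} = -2172 + V + s$
$\left(2799503 - 2269597\right) \left(\left(527581 - 178934\right) + c{\left(1788,-1809 \right)}\right) = \left(2799503 - 2269597\right) \left(\left(527581 - 178934\right) - 2193\right) = 529906 \left(\left(527581 - 178934\right) - 2193\right) = 529906 \left(348647 - 2193\right) = 529906 \cdot 346454 = 183588053324$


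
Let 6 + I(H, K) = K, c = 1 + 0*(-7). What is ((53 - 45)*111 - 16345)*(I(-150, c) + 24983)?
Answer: -386084946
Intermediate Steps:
c = 1 (c = 1 + 0 = 1)
I(H, K) = -6 + K
((53 - 45)*111 - 16345)*(I(-150, c) + 24983) = ((53 - 45)*111 - 16345)*((-6 + 1) + 24983) = (8*111 - 16345)*(-5 + 24983) = (888 - 16345)*24978 = -15457*24978 = -386084946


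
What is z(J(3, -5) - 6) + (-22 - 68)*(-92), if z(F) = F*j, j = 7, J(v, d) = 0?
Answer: 8238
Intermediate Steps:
z(F) = 7*F (z(F) = F*7 = 7*F)
z(J(3, -5) - 6) + (-22 - 68)*(-92) = 7*(0 - 6) + (-22 - 68)*(-92) = 7*(-6) - 90*(-92) = -42 + 8280 = 8238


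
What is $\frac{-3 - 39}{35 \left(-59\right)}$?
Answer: $\frac{6}{295} \approx 0.020339$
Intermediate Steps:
$\frac{-3 - 39}{35 \left(-59\right)} = \frac{-3 - 39}{-2065} = \left(-42\right) \left(- \frac{1}{2065}\right) = \frac{6}{295}$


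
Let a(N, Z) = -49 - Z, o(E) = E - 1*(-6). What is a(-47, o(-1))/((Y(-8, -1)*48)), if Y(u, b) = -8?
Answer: 9/64 ≈ 0.14063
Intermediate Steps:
o(E) = 6 + E (o(E) = E + 6 = 6 + E)
a(-47, o(-1))/((Y(-8, -1)*48)) = (-49 - (6 - 1))/((-8*48)) = (-49 - 1*5)/(-384) = (-49 - 5)*(-1/384) = -54*(-1/384) = 9/64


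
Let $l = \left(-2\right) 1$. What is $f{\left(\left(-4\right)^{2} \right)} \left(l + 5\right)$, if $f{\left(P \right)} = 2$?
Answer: $6$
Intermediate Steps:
$l = -2$
$f{\left(\left(-4\right)^{2} \right)} \left(l + 5\right) = 2 \left(-2 + 5\right) = 2 \cdot 3 = 6$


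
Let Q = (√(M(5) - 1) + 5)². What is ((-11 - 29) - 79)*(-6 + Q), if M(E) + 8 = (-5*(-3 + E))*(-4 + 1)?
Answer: -4760 - 1190*√21 ≈ -10213.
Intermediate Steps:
M(E) = -53 + 15*E (M(E) = -8 + (-5*(-3 + E))*(-4 + 1) = -8 + (15 - 5*E)*(-3) = -8 + (-45 + 15*E) = -53 + 15*E)
Q = (5 + √21)² (Q = (√((-53 + 15*5) - 1) + 5)² = (√((-53 + 75) - 1) + 5)² = (√(22 - 1) + 5)² = (√21 + 5)² = (5 + √21)² ≈ 91.826)
((-11 - 29) - 79)*(-6 + Q) = ((-11 - 29) - 79)*(-6 + (5 + √21)²) = (-40 - 79)*(-6 + (5 + √21)²) = -119*(-6 + (5 + √21)²) = 714 - 119*(5 + √21)²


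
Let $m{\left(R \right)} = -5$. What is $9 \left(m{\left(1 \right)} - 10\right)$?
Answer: $-135$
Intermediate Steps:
$9 \left(m{\left(1 \right)} - 10\right) = 9 \left(-5 - 10\right) = 9 \left(-15\right) = -135$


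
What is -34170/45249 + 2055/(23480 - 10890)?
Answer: -22480907/37978994 ≈ -0.59193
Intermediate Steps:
-34170/45249 + 2055/(23480 - 10890) = -34170*1/45249 + 2055/12590 = -11390/15083 + 2055*(1/12590) = -11390/15083 + 411/2518 = -22480907/37978994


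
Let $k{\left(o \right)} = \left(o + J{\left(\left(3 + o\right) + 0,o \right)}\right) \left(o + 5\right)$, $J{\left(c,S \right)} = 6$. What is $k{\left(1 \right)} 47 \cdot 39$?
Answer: $76986$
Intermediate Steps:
$k{\left(o \right)} = \left(5 + o\right) \left(6 + o\right)$ ($k{\left(o \right)} = \left(o + 6\right) \left(o + 5\right) = \left(6 + o\right) \left(5 + o\right) = \left(5 + o\right) \left(6 + o\right)$)
$k{\left(1 \right)} 47 \cdot 39 = \left(30 + 1^{2} + 11 \cdot 1\right) 47 \cdot 39 = \left(30 + 1 + 11\right) 47 \cdot 39 = 42 \cdot 47 \cdot 39 = 1974 \cdot 39 = 76986$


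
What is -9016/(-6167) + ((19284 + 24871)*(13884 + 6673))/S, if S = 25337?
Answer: 799711343191/22321897 ≈ 35826.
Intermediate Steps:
-9016/(-6167) + ((19284 + 24871)*(13884 + 6673))/S = -9016/(-6167) + ((19284 + 24871)*(13884 + 6673))/25337 = -9016*(-1/6167) + (44155*20557)*(1/25337) = 1288/881 + 907694335*(1/25337) = 1288/881 + 907694335/25337 = 799711343191/22321897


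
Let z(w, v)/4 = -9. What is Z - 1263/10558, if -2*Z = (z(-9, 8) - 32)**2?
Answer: -24411359/10558 ≈ -2312.1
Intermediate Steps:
z(w, v) = -36 (z(w, v) = 4*(-9) = -36)
Z = -2312 (Z = -(-36 - 32)**2/2 = -1/2*(-68)**2 = -1/2*4624 = -2312)
Z - 1263/10558 = -2312 - 1263/10558 = -24411359/10558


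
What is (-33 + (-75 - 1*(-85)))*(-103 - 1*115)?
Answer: 5014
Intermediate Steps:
(-33 + (-75 - 1*(-85)))*(-103 - 1*115) = (-33 + (-75 + 85))*(-103 - 115) = (-33 + 10)*(-218) = -23*(-218) = 5014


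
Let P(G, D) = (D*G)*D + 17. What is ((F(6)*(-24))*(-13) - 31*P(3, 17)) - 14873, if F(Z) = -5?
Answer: -43837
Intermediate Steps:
P(G, D) = 17 + G*D² (P(G, D) = G*D² + 17 = 17 + G*D²)
((F(6)*(-24))*(-13) - 31*P(3, 17)) - 14873 = (-5*(-24)*(-13) - 31*(17 + 3*17²)) - 14873 = (120*(-13) - 31*(17 + 3*289)) - 14873 = (-1560 - 31*(17 + 867)) - 14873 = (-1560 - 31*884) - 14873 = (-1560 - 27404) - 14873 = -28964 - 14873 = -43837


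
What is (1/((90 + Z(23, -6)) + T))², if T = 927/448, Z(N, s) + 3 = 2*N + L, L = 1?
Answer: 200704/3715999681 ≈ 5.4011e-5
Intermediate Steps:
Z(N, s) = -2 + 2*N (Z(N, s) = -3 + (2*N + 1) = -3 + (1 + 2*N) = -2 + 2*N)
T = 927/448 (T = 927*(1/448) = 927/448 ≈ 2.0692)
(1/((90 + Z(23, -6)) + T))² = (1/((90 + (-2 + 2*23)) + 927/448))² = (1/((90 + (-2 + 46)) + 927/448))² = (1/((90 + 44) + 927/448))² = (1/(134 + 927/448))² = (1/(60959/448))² = (448/60959)² = 200704/3715999681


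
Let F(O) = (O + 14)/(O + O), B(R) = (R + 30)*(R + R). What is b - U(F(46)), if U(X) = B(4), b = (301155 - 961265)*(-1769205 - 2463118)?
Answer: 2793798735258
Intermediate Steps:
B(R) = 2*R*(30 + R) (B(R) = (30 + R)*(2*R) = 2*R*(30 + R))
b = 2793798735530 (b = -660110*(-4232323) = 2793798735530)
F(O) = (14 + O)/(2*O) (F(O) = (14 + O)/((2*O)) = (14 + O)*(1/(2*O)) = (14 + O)/(2*O))
U(X) = 272 (U(X) = 2*4*(30 + 4) = 2*4*34 = 272)
b - U(F(46)) = 2793798735530 - 1*272 = 2793798735530 - 272 = 2793798735258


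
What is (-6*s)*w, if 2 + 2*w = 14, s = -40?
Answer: 1440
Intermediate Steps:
w = 6 (w = -1 + (1/2)*14 = -1 + 7 = 6)
(-6*s)*w = -6*(-40)*6 = 240*6 = 1440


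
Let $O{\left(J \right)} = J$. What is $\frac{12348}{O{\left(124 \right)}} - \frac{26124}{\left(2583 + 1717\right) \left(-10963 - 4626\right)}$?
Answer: $\frac{7390384098}{74214775} \approx 99.581$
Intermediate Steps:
$\frac{12348}{O{\left(124 \right)}} - \frac{26124}{\left(2583 + 1717\right) \left(-10963 - 4626\right)} = \frac{12348}{124} - \frac{26124}{\left(2583 + 1717\right) \left(-10963 - 4626\right)} = 12348 \cdot \frac{1}{124} - \frac{26124}{4300 \left(-15589\right)} = \frac{3087}{31} - \frac{26124}{-67032700} = \frac{3087}{31} - - \frac{933}{2394025} = \frac{3087}{31} + \frac{933}{2394025} = \frac{7390384098}{74214775}$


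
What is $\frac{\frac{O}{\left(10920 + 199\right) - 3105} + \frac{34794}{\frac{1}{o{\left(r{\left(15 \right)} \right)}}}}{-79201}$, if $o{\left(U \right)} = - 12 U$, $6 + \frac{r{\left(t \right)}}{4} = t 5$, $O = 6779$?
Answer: $\frac{923515145413}{634716814} \approx 1455.0$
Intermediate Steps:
$r{\left(t \right)} = -24 + 20 t$ ($r{\left(t \right)} = -24 + 4 t 5 = -24 + 4 \cdot 5 t = -24 + 20 t$)
$\frac{\frac{O}{\left(10920 + 199\right) - 3105} + \frac{34794}{\frac{1}{o{\left(r{\left(15 \right)} \right)}}}}{-79201} = \frac{\frac{6779}{\left(10920 + 199\right) - 3105} + \frac{34794}{\frac{1}{\left(-12\right) \left(-24 + 20 \cdot 15\right)}}}{-79201} = \left(\frac{6779}{11119 - 3105} + \frac{34794}{\frac{1}{\left(-12\right) \left(-24 + 300\right)}}\right) \left(- \frac{1}{79201}\right) = \left(\frac{6779}{8014} + \frac{34794}{\frac{1}{\left(-12\right) 276}}\right) \left(- \frac{1}{79201}\right) = \left(6779 \cdot \frac{1}{8014} + \frac{34794}{\frac{1}{-3312}}\right) \left(- \frac{1}{79201}\right) = \left(\frac{6779}{8014} + \frac{34794}{- \frac{1}{3312}}\right) \left(- \frac{1}{79201}\right) = \left(\frac{6779}{8014} + 34794 \left(-3312\right)\right) \left(- \frac{1}{79201}\right) = \left(\frac{6779}{8014} - 115237728\right) \left(- \frac{1}{79201}\right) = \left(- \frac{923515145413}{8014}\right) \left(- \frac{1}{79201}\right) = \frac{923515145413}{634716814}$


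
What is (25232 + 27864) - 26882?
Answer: 26214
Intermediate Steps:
(25232 + 27864) - 26882 = 53096 - 26882 = 26214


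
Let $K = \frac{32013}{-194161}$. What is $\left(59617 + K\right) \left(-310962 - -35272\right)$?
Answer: $- \frac{167957085341240}{10219} \approx -1.6436 \cdot 10^{10}$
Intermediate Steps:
$K = - \frac{32013}{194161}$ ($K = 32013 \left(- \frac{1}{194161}\right) = - \frac{32013}{194161} \approx -0.16488$)
$\left(59617 + K\right) \left(-310962 - -35272\right) = \left(59617 - \frac{32013}{194161}\right) \left(-310962 - -35272\right) = \frac{11575264324 \left(-310962 + \left(-101378 + 136650\right)\right)}{194161} = \frac{11575264324 \left(-310962 + 35272\right)}{194161} = \frac{11575264324}{194161} \left(-275690\right) = - \frac{167957085341240}{10219}$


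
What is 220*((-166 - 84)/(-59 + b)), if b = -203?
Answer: 27500/131 ≈ 209.92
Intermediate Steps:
220*((-166 - 84)/(-59 + b)) = 220*((-166 - 84)/(-59 - 203)) = 220*(-250/(-262)) = 220*(-250*(-1/262)) = 220*(125/131) = 27500/131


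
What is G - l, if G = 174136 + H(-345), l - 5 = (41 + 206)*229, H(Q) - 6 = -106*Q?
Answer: 154144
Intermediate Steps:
H(Q) = 6 - 106*Q
l = 56568 (l = 5 + (41 + 206)*229 = 5 + 247*229 = 5 + 56563 = 56568)
G = 210712 (G = 174136 + (6 - 106*(-345)) = 174136 + (6 + 36570) = 174136 + 36576 = 210712)
G - l = 210712 - 1*56568 = 210712 - 56568 = 154144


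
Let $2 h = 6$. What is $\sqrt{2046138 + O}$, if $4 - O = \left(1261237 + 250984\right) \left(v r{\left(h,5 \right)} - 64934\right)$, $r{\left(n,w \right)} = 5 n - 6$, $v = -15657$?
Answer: $\sqrt{311288202329} \approx 5.5793 \cdot 10^{5}$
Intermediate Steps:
$h = 3$ ($h = \frac{1}{2} \cdot 6 = 3$)
$r{\left(n,w \right)} = -6 + 5 n$
$O = 311286156191$ ($O = 4 - \left(1261237 + 250984\right) \left(- 15657 \left(-6 + 5 \cdot 3\right) - 64934\right) = 4 - 1512221 \left(- 15657 \left(-6 + 15\right) - 64934\right) = 4 - 1512221 \left(\left(-15657\right) 9 - 64934\right) = 4 - 1512221 \left(-140913 - 64934\right) = 4 - 1512221 \left(-205847\right) = 4 - -311286156187 = 4 + 311286156187 = 311286156191$)
$\sqrt{2046138 + O} = \sqrt{2046138 + 311286156191} = \sqrt{311288202329}$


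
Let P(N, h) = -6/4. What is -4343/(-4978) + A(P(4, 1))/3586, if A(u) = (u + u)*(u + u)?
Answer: 3904700/4462777 ≈ 0.87495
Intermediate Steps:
P(N, h) = -3/2 (P(N, h) = -6*¼ = -3/2)
A(u) = 4*u² (A(u) = (2*u)*(2*u) = 4*u²)
-4343/(-4978) + A(P(4, 1))/3586 = -4343/(-4978) + (4*(-3/2)²)/3586 = -4343*(-1/4978) + (4*(9/4))*(1/3586) = 4343/4978 + 9*(1/3586) = 4343/4978 + 9/3586 = 3904700/4462777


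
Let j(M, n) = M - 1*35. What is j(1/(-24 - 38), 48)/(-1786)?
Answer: 2171/110732 ≈ 0.019606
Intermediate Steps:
j(M, n) = -35 + M (j(M, n) = M - 35 = -35 + M)
j(1/(-24 - 38), 48)/(-1786) = (-35 + 1/(-24 - 38))/(-1786) = (-35 + 1/(-62))*(-1/1786) = (-35 - 1/62)*(-1/1786) = -2171/62*(-1/1786) = 2171/110732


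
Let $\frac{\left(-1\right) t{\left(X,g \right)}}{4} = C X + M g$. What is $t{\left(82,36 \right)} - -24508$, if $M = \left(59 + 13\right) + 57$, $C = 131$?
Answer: $-37036$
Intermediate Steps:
$M = 129$ ($M = 72 + 57 = 129$)
$t{\left(X,g \right)} = - 524 X - 516 g$ ($t{\left(X,g \right)} = - 4 \left(131 X + 129 g\right) = - 4 \left(129 g + 131 X\right) = - 524 X - 516 g$)
$t{\left(82,36 \right)} - -24508 = \left(\left(-524\right) 82 - 18576\right) - -24508 = \left(-42968 - 18576\right) + 24508 = -61544 + 24508 = -37036$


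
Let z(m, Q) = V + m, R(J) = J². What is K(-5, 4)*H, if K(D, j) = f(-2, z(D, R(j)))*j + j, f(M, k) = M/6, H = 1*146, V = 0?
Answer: 1168/3 ≈ 389.33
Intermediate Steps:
z(m, Q) = m (z(m, Q) = 0 + m = m)
H = 146
f(M, k) = M/6 (f(M, k) = M*(⅙) = M/6)
K(D, j) = 2*j/3 (K(D, j) = ((⅙)*(-2))*j + j = -j/3 + j = 2*j/3)
K(-5, 4)*H = ((⅔)*4)*146 = (8/3)*146 = 1168/3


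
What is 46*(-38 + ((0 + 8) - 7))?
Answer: -1702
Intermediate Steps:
46*(-38 + ((0 + 8) - 7)) = 46*(-38 + (8 - 7)) = 46*(-38 + 1) = 46*(-37) = -1702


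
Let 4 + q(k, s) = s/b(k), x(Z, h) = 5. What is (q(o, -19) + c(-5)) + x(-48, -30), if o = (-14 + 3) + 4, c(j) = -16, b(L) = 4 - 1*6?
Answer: -11/2 ≈ -5.5000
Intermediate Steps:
b(L) = -2 (b(L) = 4 - 6 = -2)
o = -7 (o = -11 + 4 = -7)
q(k, s) = -4 - s/2 (q(k, s) = -4 + s/(-2) = -4 + s*(-1/2) = -4 - s/2)
(q(o, -19) + c(-5)) + x(-48, -30) = ((-4 - 1/2*(-19)) - 16) + 5 = ((-4 + 19/2) - 16) + 5 = (11/2 - 16) + 5 = -21/2 + 5 = -11/2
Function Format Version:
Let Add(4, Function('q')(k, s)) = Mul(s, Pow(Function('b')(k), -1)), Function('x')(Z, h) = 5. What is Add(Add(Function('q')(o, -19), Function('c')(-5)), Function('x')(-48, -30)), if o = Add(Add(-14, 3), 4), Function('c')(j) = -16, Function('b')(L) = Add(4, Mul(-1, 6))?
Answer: Rational(-11, 2) ≈ -5.5000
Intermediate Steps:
Function('b')(L) = -2 (Function('b')(L) = Add(4, -6) = -2)
o = -7 (o = Add(-11, 4) = -7)
Function('q')(k, s) = Add(-4, Mul(Rational(-1, 2), s)) (Function('q')(k, s) = Add(-4, Mul(s, Pow(-2, -1))) = Add(-4, Mul(s, Rational(-1, 2))) = Add(-4, Mul(Rational(-1, 2), s)))
Add(Add(Function('q')(o, -19), Function('c')(-5)), Function('x')(-48, -30)) = Add(Add(Add(-4, Mul(Rational(-1, 2), -19)), -16), 5) = Add(Add(Add(-4, Rational(19, 2)), -16), 5) = Add(Add(Rational(11, 2), -16), 5) = Add(Rational(-21, 2), 5) = Rational(-11, 2)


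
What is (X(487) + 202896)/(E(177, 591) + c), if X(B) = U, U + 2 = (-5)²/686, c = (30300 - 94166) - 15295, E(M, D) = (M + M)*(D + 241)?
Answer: 46395103/49247254 ≈ 0.94209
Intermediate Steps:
E(M, D) = 2*M*(241 + D) (E(M, D) = (2*M)*(241 + D) = 2*M*(241 + D))
c = -79161 (c = -63866 - 15295 = -79161)
U = -1347/686 (U = -2 + (-5)²/686 = -2 + 25*(1/686) = -2 + 25/686 = -1347/686 ≈ -1.9636)
X(B) = -1347/686
(X(487) + 202896)/(E(177, 591) + c) = (-1347/686 + 202896)/(2*177*(241 + 591) - 79161) = 139185309/(686*(2*177*832 - 79161)) = 139185309/(686*(294528 - 79161)) = (139185309/686)/215367 = (139185309/686)*(1/215367) = 46395103/49247254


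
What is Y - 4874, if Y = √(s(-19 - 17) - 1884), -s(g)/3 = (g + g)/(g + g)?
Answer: -4874 + I*√1887 ≈ -4874.0 + 43.44*I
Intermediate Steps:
s(g) = -3 (s(g) = -3*(g + g)/(g + g) = -3*2*g/(2*g) = -3*2*g*1/(2*g) = -3*1 = -3)
Y = I*√1887 (Y = √(-3 - 1884) = √(-1887) = I*√1887 ≈ 43.44*I)
Y - 4874 = I*√1887 - 4874 = -4874 + I*√1887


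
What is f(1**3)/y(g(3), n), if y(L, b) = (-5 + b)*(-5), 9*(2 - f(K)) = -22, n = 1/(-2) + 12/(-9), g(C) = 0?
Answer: 16/123 ≈ 0.13008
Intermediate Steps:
n = -11/6 (n = 1*(-1/2) + 12*(-1/9) = -1/2 - 4/3 = -11/6 ≈ -1.8333)
f(K) = 40/9 (f(K) = 2 - 1/9*(-22) = 2 + 22/9 = 40/9)
y(L, b) = 25 - 5*b
f(1**3)/y(g(3), n) = 40/(9*(25 - 5*(-11/6))) = 40/(9*(25 + 55/6)) = 40/(9*(205/6)) = (40/9)*(6/205) = 16/123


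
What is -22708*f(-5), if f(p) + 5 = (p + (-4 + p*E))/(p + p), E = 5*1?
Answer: 181664/5 ≈ 36333.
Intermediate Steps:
E = 5
f(p) = -5 + (-4 + 6*p)/(2*p) (f(p) = -5 + (p + (-4 + p*5))/(p + p) = -5 + (p + (-4 + 5*p))/((2*p)) = -5 + (-4 + 6*p)*(1/(2*p)) = -5 + (-4 + 6*p)/(2*p))
-22708*f(-5) = -22708*(-2 - 2/(-5)) = -22708*(-2 - 2*(-⅕)) = -22708*(-2 + ⅖) = -22708*(-8/5) = 181664/5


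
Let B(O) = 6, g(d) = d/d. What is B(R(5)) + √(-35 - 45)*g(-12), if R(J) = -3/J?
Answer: 6 + 4*I*√5 ≈ 6.0 + 8.9443*I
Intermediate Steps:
g(d) = 1
B(R(5)) + √(-35 - 45)*g(-12) = 6 + √(-35 - 45)*1 = 6 + √(-80)*1 = 6 + (4*I*√5)*1 = 6 + 4*I*√5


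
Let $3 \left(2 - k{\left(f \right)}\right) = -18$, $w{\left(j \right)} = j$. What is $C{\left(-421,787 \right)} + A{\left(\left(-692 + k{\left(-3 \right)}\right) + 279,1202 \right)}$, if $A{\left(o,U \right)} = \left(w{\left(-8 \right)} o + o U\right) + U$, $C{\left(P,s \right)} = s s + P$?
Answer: $136580$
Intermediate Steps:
$k{\left(f \right)} = 8$ ($k{\left(f \right)} = 2 - -6 = 2 + 6 = 8$)
$C{\left(P,s \right)} = P + s^{2}$ ($C{\left(P,s \right)} = s^{2} + P = P + s^{2}$)
$A{\left(o,U \right)} = U - 8 o + U o$ ($A{\left(o,U \right)} = \left(- 8 o + o U\right) + U = \left(- 8 o + U o\right) + U = U - 8 o + U o$)
$C{\left(-421,787 \right)} + A{\left(\left(-692 + k{\left(-3 \right)}\right) + 279,1202 \right)} = \left(-421 + 787^{2}\right) + \left(1202 - 8 \left(\left(-692 + 8\right) + 279\right) + 1202 \left(\left(-692 + 8\right) + 279\right)\right) = \left(-421 + 619369\right) + \left(1202 - 8 \left(-684 + 279\right) + 1202 \left(-684 + 279\right)\right) = 618948 + \left(1202 - -3240 + 1202 \left(-405\right)\right) = 618948 + \left(1202 + 3240 - 486810\right) = 618948 - 482368 = 136580$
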